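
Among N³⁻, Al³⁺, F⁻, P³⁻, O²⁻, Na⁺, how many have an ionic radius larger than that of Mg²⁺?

Electron counts and nuclear charges: Al³⁺ (Z=13, 10 e⁻), Mg²⁺ (Z=12, 10 e⁻), Na⁺ (Z=11, 10 e⁻), F⁻ (Z=9, 10 e⁻), O²⁻ (Z=8, 10 e⁻), N³⁻ (Z=7, 10 e⁻), P³⁻ (Z=15, 18 e⁻). Al³⁺ < Mg²⁺ (both 10 e⁻, Z=13>12); Mg²⁺ < Na⁺ (both 10 e⁻, Z=12>11); Na⁺ < F⁻ (isoelectronic, higher Z=11 is smaller); F⁻ < O²⁻ (isoelectronic, higher Z=9 is smaller); O²⁻ < N³⁻ (isoelectronic, higher Z=8 is smaller); N³⁻ < P³⁻ (same group, 1 shell fewer).
Ordering all of them (including Mg²⁺) by radius gives Al³⁺ < Mg²⁺ < Na⁺ < F⁻ < O²⁻ < N³⁻ < P³⁻. Count: 5.

5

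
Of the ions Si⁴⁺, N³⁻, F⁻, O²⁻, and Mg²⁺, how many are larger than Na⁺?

3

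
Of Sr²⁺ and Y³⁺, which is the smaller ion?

Each ion has 36 electrons. The ranking follows nuclear charge in reverse — greater Z gives a smaller radius. Y³⁺ (Z=39), Sr²⁺ (Z=38).

Y³⁺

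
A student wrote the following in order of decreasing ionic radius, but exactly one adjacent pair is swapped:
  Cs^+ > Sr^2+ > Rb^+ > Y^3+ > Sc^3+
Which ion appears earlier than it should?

Compare adjacent ions: they are isoelectronic (36 e⁻) and Sr has more protons than Rb (38 vs 37), making Sr^2+ smaller — yet in this decreasing list Sr^2+ sits before Rb^+. Nothing else is reversed, so Sr^2+ should move one place to the right.

Sr^2+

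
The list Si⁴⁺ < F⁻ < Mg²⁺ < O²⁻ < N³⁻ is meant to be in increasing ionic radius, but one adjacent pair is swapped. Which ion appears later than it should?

Mg²⁺

The pair F⁻, Mg²⁺ is the wrong way round — they are isoelectronic (10 e⁻) and Mg has more protons than F (12 vs 9), making Mg²⁺ smaller. All other adjacent pairs agree with periodic trends, so Mg²⁺ is the misplaced ion.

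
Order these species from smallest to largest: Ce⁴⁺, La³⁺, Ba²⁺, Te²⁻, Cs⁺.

Ce⁴⁺ < La³⁺ < Ba²⁺ < Cs⁺ < Te²⁻

All of these have 54 electrons (isoelectronic). With the same electron cloud, the ion with the most protons pulls it in tightest. Nuclear charges: Ce⁴⁺ (Z=58), La³⁺ (Z=57), Ba²⁺ (Z=56), Cs⁺ (Z=55), Te²⁻ (Z=52). Highest Z is smallest.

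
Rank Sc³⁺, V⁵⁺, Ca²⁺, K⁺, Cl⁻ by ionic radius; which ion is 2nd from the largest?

These species are isoelectronic with 18 electrons. The only difference is the number of protons: V⁵⁺ (Z=23), Sc³⁺ (Z=21), Ca²⁺ (Z=20), K⁺ (Z=19), Cl⁻ (Z=17). The strongest nuclear pull (V⁵⁺) gives the smallest ion.
That gives V⁵⁺ < Sc³⁺ < Ca²⁺ < K⁺ < Cl⁻. From the largest end, number 2 is K⁺.

K⁺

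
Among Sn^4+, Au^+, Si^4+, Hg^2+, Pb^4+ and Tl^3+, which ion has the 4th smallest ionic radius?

Tl^3+

First list Z and electron count for each: Si^4+ has 10 e⁻ (Z=14), Sn^4+ has 46 e⁻ (Z=50), Pb^4+ has 78 e⁻ (Z=82), Tl^3+ has 78 e⁻ (Z=81), Hg^2+ has 78 e⁻ (Z=80), Au^+ has 78 e⁻ (Z=79). Si^4+ < Sn^4+ (same group, 2 shells fewer); Sn^4+ < Pb^4+ (same group, 1 shell fewer); Pb^4+ < Tl^3+ (isoelectronic, higher Z=82 is smaller); Tl^3+ < Hg^2+ (both 78 e⁻, Z=81>80); Hg^2+ < Au^+ (both 78 e⁻, Z=80>79).
That gives Si^4+ < Sn^4+ < Pb^4+ < Tl^3+ < Hg^2+ < Au^+. From the smallest end, number 4 is Tl^3+.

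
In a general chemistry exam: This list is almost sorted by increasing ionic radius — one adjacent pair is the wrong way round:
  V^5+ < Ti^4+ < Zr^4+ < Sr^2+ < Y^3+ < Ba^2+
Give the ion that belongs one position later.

Scanning neighbour by neighbour, only Sr^2+/Y^3+ violates a trend: they are isoelectronic (36 e⁻) and Y has more protons than Sr (39 vs 38), making Y^3+ smaller. That makes Sr^2+ the one sitting a position early relative to where it belongs.

Sr^2+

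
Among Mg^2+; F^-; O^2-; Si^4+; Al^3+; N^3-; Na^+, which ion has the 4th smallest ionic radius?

These species are isoelectronic with 10 electrons. The only difference is the number of protons: Si^4+ (Z=14), Al^3+ (Z=13), Mg^2+ (Z=12), Na^+ (Z=11), F^- (Z=9), O^2- (Z=8), N^3- (Z=7). The strongest nuclear pull (Si^4+) gives the smallest ion.
That gives Si^4+ < Al^3+ < Mg^2+ < Na^+ < F^- < O^2- < N^3-. From the smallest end, number 4 is Na^+.

Na^+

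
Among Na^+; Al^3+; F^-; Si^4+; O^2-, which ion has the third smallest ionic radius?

Each ion has 10 electrons. The ranking follows nuclear charge in reverse — greater Z gives a smaller radius. Si^4+ (Z=14), Al^3+ (Z=13), Na^+ (Z=11), F^- (Z=9), O^2- (Z=8).
Full ascending order: Si^4+ < Al^3+ < Na^+ < F^- < O^2-. Counting from the smallest, position 3 is Na^+.

Na^+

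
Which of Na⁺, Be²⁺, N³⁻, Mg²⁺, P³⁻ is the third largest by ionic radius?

Na⁺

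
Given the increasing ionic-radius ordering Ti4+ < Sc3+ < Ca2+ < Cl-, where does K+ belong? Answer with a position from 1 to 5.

4

Isoelectronic series (18 e⁻ each). Size is set by nuclear charge: more protons means a smaller ion. Ti4+ (Z=22), Sc3+ (Z=21), Ca2+ (Z=20), K+ (Z=19), Cl- (Z=17).
The complete sequence is Ti4+ < Sc3+ < Ca2+ < K+ < Cl-. K+ sits at position 4.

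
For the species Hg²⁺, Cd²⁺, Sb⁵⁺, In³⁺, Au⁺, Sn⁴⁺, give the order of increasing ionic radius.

Tabulating Z and e⁻: Sb⁵⁺: 46 e⁻, Z=51, Sn⁴⁺: 46 e⁻, Z=50, In³⁺: 46 e⁻, Z=49, Cd²⁺: 46 e⁻, Z=48, Hg²⁺: 78 e⁻, Z=80, Au⁺: 78 e⁻, Z=79. Sb⁵⁺ < Sn⁴⁺ (both 46 e⁻, Z=51>50); Sn⁴⁺ < In³⁺ (isoelectronic, higher Z=50 is smaller); In³⁺ < Cd²⁺ (isoelectronic, higher Z=49 is smaller); Cd²⁺ < Hg²⁺ (same group, 1 shell fewer); Hg²⁺ < Au⁺ (isoelectronic, higher Z=80 is smaller).

Sb⁵⁺ < Sn⁴⁺ < In³⁺ < Cd²⁺ < Hg²⁺ < Au⁺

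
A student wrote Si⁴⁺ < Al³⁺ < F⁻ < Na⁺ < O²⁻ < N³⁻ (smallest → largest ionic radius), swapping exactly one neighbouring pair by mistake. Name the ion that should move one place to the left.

Compare adjacent ions: they are isoelectronic (10 e⁻) and Na has more protons than F (11 vs 9), making Na⁺ smaller — yet in this increasing list F⁻ sits before Na⁺. Nothing else is reversed, so Na⁺ should move one place to the left.

Na⁺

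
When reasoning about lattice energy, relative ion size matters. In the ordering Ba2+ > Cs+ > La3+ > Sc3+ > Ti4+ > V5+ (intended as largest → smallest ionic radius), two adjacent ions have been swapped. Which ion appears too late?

Check each adjacent pair. Ba2+ and Cs+ are reversed: Ba2+ and Cs+ share 54 electrons; the higher nuclear charge on Ba (Z=56) contracts it more, so Ba2+ < Cs+. No other neighbouring pair contradicts the periodic trends, so Cs+ is the ion listed too late.

Cs+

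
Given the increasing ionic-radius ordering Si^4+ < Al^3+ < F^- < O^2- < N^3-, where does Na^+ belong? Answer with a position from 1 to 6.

3

These species are isoelectronic with 10 electrons. The only difference is the number of protons: Si^4+ (Z=14), Al^3+ (Z=13), Na^+ (Z=11), F^- (Z=9), O^2- (Z=8), N^3- (Z=7). The strongest nuclear pull (Si^4+) gives the smallest ion.
With Na^+ included the full order is Si^4+ < Al^3+ < Na^+ < F^- < O^2- < N^3-, so it takes position 3.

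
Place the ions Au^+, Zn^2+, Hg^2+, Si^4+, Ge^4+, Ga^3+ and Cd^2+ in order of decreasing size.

Au^+ > Hg^2+ > Cd^2+ > Zn^2+ > Ga^3+ > Ge^4+ > Si^4+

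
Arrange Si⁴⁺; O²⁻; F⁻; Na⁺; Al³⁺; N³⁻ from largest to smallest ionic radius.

All of these have 10 electrons (isoelectronic). With the same electron cloud, the ion with the most protons pulls it in tightest. Nuclear charges: Si⁴⁺ (Z=14), Al³⁺ (Z=13), Na⁺ (Z=11), F⁻ (Z=9), O²⁻ (Z=8), N³⁻ (Z=7). Highest Z is smallest.

N³⁻ > O²⁻ > F⁻ > Na⁺ > Al³⁺ > Si⁴⁺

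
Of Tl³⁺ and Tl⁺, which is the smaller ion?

These are all Tl ions. Removing more electrons (higher positive charge) pulls the remaining electrons in closer, so Tl³⁺ is smallest and Tl⁺ is largest.

Tl³⁺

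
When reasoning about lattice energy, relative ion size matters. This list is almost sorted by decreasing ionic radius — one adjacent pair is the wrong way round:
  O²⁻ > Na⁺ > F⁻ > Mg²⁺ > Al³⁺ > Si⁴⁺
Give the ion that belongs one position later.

Na⁺

Check each adjacent pair. Na⁺ and F⁻ are reversed: they are isoelectronic (10 e⁻) and Na has more protons than F (11 vs 9), making Na⁺ smaller. No other neighbouring pair contradicts the periodic trends, so Na⁺ is the ion listed too early.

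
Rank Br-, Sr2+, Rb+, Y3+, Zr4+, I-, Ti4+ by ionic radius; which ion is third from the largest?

Rb+

Work out protons and electrons: Ti4+ has 18 e⁻ (Z=22), Zr4+ has 36 e⁻ (Z=40), Y3+ has 36 e⁻ (Z=39), Sr2+ has 36 e⁻ (Z=38), Rb+ has 36 e⁻ (Z=37), Br- has 36 e⁻ (Z=35), I- has 54 e⁻ (Z=53). Ti4+ < Zr4+ (same group, 1 shell fewer); Zr4+ < Y3+ (both 36 e⁻, Z=40>39); Y3+ < Sr2+ (isoelectronic, higher Z=39 is smaller); Sr2+ < Rb+ (isoelectronic, higher Z=38 is smaller); Rb+ < Br- (isoelectronic, higher Z=37 is smaller); Br- < I- (same group, 1 shell fewer).
So the order is Ti4+ < Zr4+ < Y3+ < Sr2+ < Rb+ < Br- < I-; the 3rd-largest ion is Rb+.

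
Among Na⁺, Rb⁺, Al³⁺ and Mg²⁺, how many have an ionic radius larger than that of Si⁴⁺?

4

Tabulating Z and e⁻: Si⁴⁺ (Z=14, 10 e⁻), Al³⁺ (Z=13, 10 e⁻), Mg²⁺ (Z=12, 10 e⁻), Na⁺ (Z=11, 10 e⁻), Rb⁺ (Z=37, 36 e⁻). Si⁴⁺ < Al³⁺ (both 10 e⁻, Z=14>13); Al³⁺ < Mg²⁺ (both 10 e⁻, Z=13>12); Mg²⁺ < Na⁺ (both 10 e⁻, Z=12>11); Na⁺ < Rb⁺ (same group, 2 shells fewer).
Relative to Si⁴⁺, the ions that are larger are Al³⁺, Mg²⁺, Na⁺, Rb⁺. So 4 are larger.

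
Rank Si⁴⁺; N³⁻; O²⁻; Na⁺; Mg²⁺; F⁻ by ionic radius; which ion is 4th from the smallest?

F⁻

These species are isoelectronic with 10 electrons. The only difference is the number of protons: Si⁴⁺ (Z=14), Mg²⁺ (Z=12), Na⁺ (Z=11), F⁻ (Z=9), O²⁻ (Z=8), N³⁻ (Z=7). The strongest nuclear pull (Si⁴⁺) gives the smallest ion.
Full ascending order: Si⁴⁺ < Mg²⁺ < Na⁺ < F⁻ < O²⁻ < N³⁻. Counting from the smallest, position 4 is F⁻.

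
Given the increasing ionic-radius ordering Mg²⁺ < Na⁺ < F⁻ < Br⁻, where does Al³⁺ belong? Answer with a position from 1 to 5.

Work out protons and electrons: Al³⁺: 10 e⁻, Z=13, Mg²⁺: 10 e⁻, Z=12, Na⁺: 10 e⁻, Z=11, F⁻: 10 e⁻, Z=9, Br⁻: 36 e⁻, Z=35. Al³⁺ < Mg²⁺ (both 10 e⁻, Z=13>12); Mg²⁺ < Na⁺ (both 10 e⁻, Z=12>11); Na⁺ < F⁻ (isoelectronic, higher Z=11 is smaller); F⁻ < Br⁻ (same group, 2 shells fewer).
Putting Al³⁺ in gives Al³⁺ < Mg²⁺ < Na⁺ < F⁻ < Br⁻; it lands at slot 1.

1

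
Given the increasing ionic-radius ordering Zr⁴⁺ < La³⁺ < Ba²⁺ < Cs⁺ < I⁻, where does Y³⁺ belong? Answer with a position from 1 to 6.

Zr⁴⁺: 36 e⁻, Z=40, Y³⁺: 36 e⁻, Z=39, La³⁺: 54 e⁻, Z=57, Ba²⁺: 54 e⁻, Z=56, Cs⁺: 54 e⁻, Z=55, I⁻: 54 e⁻, Z=53. Zr⁴⁺ < Y³⁺ (isoelectronic, higher Z=40 is smaller); Y³⁺ < La³⁺ (same group, period 5 vs 6); La³⁺ < Ba²⁺ (both 54 e⁻, Z=57>56); Ba²⁺ < Cs⁺ (both 54 e⁻, Z=56>55); Cs⁺ < I⁻ (both 54 e⁻, Z=55>53).
With Y³⁺ included the full order is Zr⁴⁺ < Y³⁺ < La³⁺ < Ba²⁺ < Cs⁺ < I⁻, so it takes position 2.

2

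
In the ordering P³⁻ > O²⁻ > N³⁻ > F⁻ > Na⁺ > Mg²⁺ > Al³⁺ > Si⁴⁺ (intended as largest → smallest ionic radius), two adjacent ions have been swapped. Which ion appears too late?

The pair O²⁻, N³⁻ is the wrong way round — they are isoelectronic (10 e⁻) and O has more protons than N (8 vs 7), making O²⁻ smaller. All other adjacent pairs agree with periodic trends, so N³⁻ is the misplaced ion.

N³⁻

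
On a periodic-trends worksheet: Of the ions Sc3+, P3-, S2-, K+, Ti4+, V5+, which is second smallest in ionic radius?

Ti4+

Isoelectronic series (18 e⁻ each). Size is set by nuclear charge: more protons means a smaller ion. V5+ (Z=23), Ti4+ (Z=22), Sc3+ (Z=21), K+ (Z=19), S2- (Z=16), P3- (Z=15).
That gives V5+ < Ti4+ < Sc3+ < K+ < S2- < P3-. From the smallest end, number 2 is Ti4+.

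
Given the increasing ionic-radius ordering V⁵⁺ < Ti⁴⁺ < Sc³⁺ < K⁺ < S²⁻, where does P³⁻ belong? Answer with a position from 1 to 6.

All of these have 18 electrons (isoelectronic). With the same electron cloud, the ion with the most protons pulls it in tightest. Nuclear charges: V⁵⁺ (Z=23), Ti⁴⁺ (Z=22), Sc³⁺ (Z=21), K⁺ (Z=19), S²⁻ (Z=16), P³⁻ (Z=15). Highest Z is smallest.
The complete sequence is V⁵⁺ < Ti⁴⁺ < Sc³⁺ < K⁺ < S²⁻ < P³⁻. P³⁻ sits at position 6.

6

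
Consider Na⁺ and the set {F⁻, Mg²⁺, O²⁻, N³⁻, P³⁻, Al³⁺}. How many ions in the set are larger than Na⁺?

Tabulating Z and e⁻: Al³⁺ has 10 e⁻ (Z=13), Mg²⁺ has 10 e⁻ (Z=12), Na⁺ has 10 e⁻ (Z=11), F⁻ has 10 e⁻ (Z=9), O²⁻ has 10 e⁻ (Z=8), N³⁻ has 10 e⁻ (Z=7), P³⁻ has 18 e⁻ (Z=15). Al³⁺ < Mg²⁺ (isoelectronic, higher Z=13 is smaller); Mg²⁺ < Na⁺ (isoelectronic, higher Z=12 is smaller); Na⁺ < F⁻ (isoelectronic, higher Z=11 is smaller); F⁻ < O²⁻ (isoelectronic, higher Z=9 is smaller); O²⁻ < N³⁻ (both 10 e⁻, Z=8>7); N³⁻ < P³⁻ (same group, period 2 vs 3).
Overall: Al³⁺ < Mg²⁺ < Na⁺ < F⁻ < O²⁻ < N³⁻ < P³⁻. Na⁺ has 2 below it and 4 above. That's 4.

4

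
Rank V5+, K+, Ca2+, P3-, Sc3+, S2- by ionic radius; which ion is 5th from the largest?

Isoelectronic series (18 e⁻ each). Size is set by nuclear charge: more protons means a smaller ion. V5+ (Z=23), Sc3+ (Z=21), Ca2+ (Z=20), K+ (Z=19), S2- (Z=16), P3- (Z=15).
So the order is V5+ < Sc3+ < Ca2+ < K+ < S2- < P3-; the 5th-largest ion is Sc3+.

Sc3+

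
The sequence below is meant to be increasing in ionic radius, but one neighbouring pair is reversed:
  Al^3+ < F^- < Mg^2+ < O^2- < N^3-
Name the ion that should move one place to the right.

The pair F^-, Mg^2+ is the wrong way round — Mg^2+ and F^- share 10 electrons; the higher nuclear charge on Mg (Z=12) contracts it more, so Mg^2+ < F^-. All other adjacent pairs agree with periodic trends, so F^- is the misplaced ion.

F^-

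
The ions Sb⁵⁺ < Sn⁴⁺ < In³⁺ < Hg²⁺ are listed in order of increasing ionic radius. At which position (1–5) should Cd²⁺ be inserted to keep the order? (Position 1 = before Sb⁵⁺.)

First list Z and electron count for each: Sb⁵⁺: 46 e⁻, Z=51, Sn⁴⁺: 46 e⁻, Z=50, In³⁺: 46 e⁻, Z=49, Cd²⁺: 46 e⁻, Z=48, Hg²⁺: 78 e⁻, Z=80. Sb⁵⁺ < Sn⁴⁺ (isoelectronic, higher Z=51 is smaller); Sn⁴⁺ < In³⁺ (isoelectronic, higher Z=50 is smaller); In³⁺ < Cd²⁺ (isoelectronic, higher Z=49 is smaller); Cd²⁺ < Hg²⁺ (same group, 1 shell fewer).
The complete sequence is Sb⁵⁺ < Sn⁴⁺ < In³⁺ < Cd²⁺ < Hg²⁺. Cd²⁺ sits at position 4.

4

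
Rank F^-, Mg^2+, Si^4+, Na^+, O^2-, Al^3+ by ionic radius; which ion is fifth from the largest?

Each ion has 10 electrons. The ranking follows nuclear charge in reverse — greater Z gives a smaller radius. Si^4+ (Z=14), Al^3+ (Z=13), Mg^2+ (Z=12), Na^+ (Z=11), F^- (Z=9), O^2- (Z=8).
So the order is Si^4+ < Al^3+ < Mg^2+ < Na^+ < F^- < O^2-; the 5th-largest ion is Al^3+.

Al^3+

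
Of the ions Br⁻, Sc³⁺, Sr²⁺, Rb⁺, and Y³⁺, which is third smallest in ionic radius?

Sr²⁺

Electron counts and nuclear charges: Sc³⁺ has 18 e⁻ (Z=21), Y³⁺ has 36 e⁻ (Z=39), Sr²⁺ has 36 e⁻ (Z=38), Rb⁺ has 36 e⁻ (Z=37), Br⁻ has 36 e⁻ (Z=35). Sc³⁺ < Y³⁺ (same group, 1 shell fewer); Y³⁺ < Sr²⁺ (both 36 e⁻, Z=39>38); Sr²⁺ < Rb⁺ (isoelectronic, higher Z=38 is smaller); Rb⁺ < Br⁻ (isoelectronic, higher Z=37 is smaller).
Ordering: Sc³⁺ < Y³⁺ < Sr²⁺ < Rb⁺ < Br⁻. The third smallest is Sr²⁺.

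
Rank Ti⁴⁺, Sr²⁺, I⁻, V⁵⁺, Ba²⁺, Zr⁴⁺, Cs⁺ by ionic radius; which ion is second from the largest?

Cs⁺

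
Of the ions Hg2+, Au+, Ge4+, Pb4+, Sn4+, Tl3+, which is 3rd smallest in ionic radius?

Work out protons and electrons: Ge4+ has 28 e⁻ (Z=32), Sn4+ has 46 e⁻ (Z=50), Pb4+ has 78 e⁻ (Z=82), Tl3+ has 78 e⁻ (Z=81), Hg2+ has 78 e⁻ (Z=80), Au+ has 78 e⁻ (Z=79). Ge4+ < Sn4+ (same group, period 4 vs 5); Sn4+ < Pb4+ (same group, period 5 vs 6); Pb4+ < Tl3+ (isoelectronic, higher Z=82 is smaller); Tl3+ < Hg2+ (isoelectronic, higher Z=81 is smaller); Hg2+ < Au+ (isoelectronic, higher Z=80 is smaller).
That gives Ge4+ < Sn4+ < Pb4+ < Tl3+ < Hg2+ < Au+. From the smallest end, number 3 is Pb4+.

Pb4+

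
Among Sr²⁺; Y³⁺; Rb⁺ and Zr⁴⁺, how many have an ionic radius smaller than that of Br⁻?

All of these have 36 electrons (isoelectronic). With the same electron cloud, the ion with the most protons pulls it in tightest. Nuclear charges: Zr⁴⁺ (Z=40), Y³⁺ (Z=39), Sr²⁺ (Z=38), Rb⁺ (Z=37), Br⁻ (Z=35). Highest Z is smallest.
Overall: Zr⁴⁺ < Y³⁺ < Sr²⁺ < Rb⁺ < Br⁻. Br⁻ has 4 below it and 0 above. Count: 4.

4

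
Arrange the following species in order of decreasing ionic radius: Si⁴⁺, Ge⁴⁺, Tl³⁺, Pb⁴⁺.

Tl³⁺ > Pb⁴⁺ > Ge⁴⁺ > Si⁴⁺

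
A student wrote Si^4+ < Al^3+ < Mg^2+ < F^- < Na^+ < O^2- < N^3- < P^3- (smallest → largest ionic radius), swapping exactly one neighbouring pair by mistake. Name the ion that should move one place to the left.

Na^+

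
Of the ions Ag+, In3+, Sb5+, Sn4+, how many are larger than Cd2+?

1

All of these have 46 electrons (isoelectronic). With the same electron cloud, the ion with the most protons pulls it in tightest. Nuclear charges: Sb5+ (Z=51), Sn4+ (Z=50), In3+ (Z=49), Cd2+ (Z=48), Ag+ (Z=47). Highest Z is smallest.
Overall: Sb5+ < Sn4+ < In3+ < Cd2+ < Ag+. Cd2+ has 3 below it and 1 above. That's 1.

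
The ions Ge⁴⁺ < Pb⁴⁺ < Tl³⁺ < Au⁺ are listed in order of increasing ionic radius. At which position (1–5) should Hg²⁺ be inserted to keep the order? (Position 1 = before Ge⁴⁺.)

4

First list Z and electron count for each: Ge⁴⁺ has 28 e⁻ (Z=32), Pb⁴⁺ has 78 e⁻ (Z=82), Tl³⁺ has 78 e⁻ (Z=81), Hg²⁺ has 78 e⁻ (Z=80), Au⁺ has 78 e⁻ (Z=79). Ge⁴⁺ < Pb⁴⁺ (same group, period 4 vs 6); Pb⁴⁺ < Tl³⁺ (isoelectronic, higher Z=82 is smaller); Tl³⁺ < Hg²⁺ (isoelectronic, higher Z=81 is smaller); Hg²⁺ < Au⁺ (both 78 e⁻, Z=80>79).
Merged order: Ge⁴⁺ < Pb⁴⁺ < Tl³⁺ < Hg²⁺ < Au⁺ — Hg²⁺ is number 4.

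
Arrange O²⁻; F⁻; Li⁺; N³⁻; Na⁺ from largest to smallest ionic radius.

Work out protons and electrons: Li⁺ has 2 e⁻ (Z=3), Na⁺ has 10 e⁻ (Z=11), F⁻ has 10 e⁻ (Z=9), O²⁻ has 10 e⁻ (Z=8), N³⁻ has 10 e⁻ (Z=7). Li⁺ < Na⁺ (same group, period 2 vs 3); Na⁺ < F⁻ (both 10 e⁻, Z=11>9); F⁻ < O²⁻ (isoelectronic, higher Z=9 is smaller); O²⁻ < N³⁻ (both 10 e⁻, Z=8>7).

N³⁻ > O²⁻ > F⁻ > Na⁺ > Li⁺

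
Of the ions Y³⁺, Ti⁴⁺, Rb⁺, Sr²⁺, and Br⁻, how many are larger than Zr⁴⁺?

Tabulating Z and e⁻: Ti⁴⁺: 18 e⁻, Z=22, Zr⁴⁺: 36 e⁻, Z=40, Y³⁺: 36 e⁻, Z=39, Sr²⁺: 36 e⁻, Z=38, Rb⁺: 36 e⁻, Z=37, Br⁻: 36 e⁻, Z=35. Ti⁴⁺ < Zr⁴⁺ (same group, 1 shell fewer); Zr⁴⁺ < Y³⁺ (isoelectronic, higher Z=40 is smaller); Y³⁺ < Sr²⁺ (both 36 e⁻, Z=39>38); Sr²⁺ < Rb⁺ (both 36 e⁻, Z=38>37); Rb⁺ < Br⁻ (both 36 e⁻, Z=37>35).
Relative to Zr⁴⁺, the ions that are larger are Y³⁺, Sr²⁺, Rb⁺, Br⁻. Count: 4.

4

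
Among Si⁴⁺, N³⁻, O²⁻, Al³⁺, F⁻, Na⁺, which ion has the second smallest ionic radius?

Each ion has 10 electrons. The ranking follows nuclear charge in reverse — greater Z gives a smaller radius. Si⁴⁺ (Z=14), Al³⁺ (Z=13), Na⁺ (Z=11), F⁻ (Z=9), O²⁻ (Z=8), N³⁻ (Z=7).
Full ascending order: Si⁴⁺ < Al³⁺ < Na⁺ < F⁻ < O²⁻ < N³⁻. Counting from the smallest, position 2 is Al³⁺.

Al³⁺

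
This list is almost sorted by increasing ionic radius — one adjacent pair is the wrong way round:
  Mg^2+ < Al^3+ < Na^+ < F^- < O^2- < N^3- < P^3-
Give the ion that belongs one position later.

Mg^2+

Compare adjacent ions: Al^3+ and Mg^2+ share 10 electrons; the higher nuclear charge on Al (Z=13) contracts it more, so Al^3+ < Mg^2+ — yet in this increasing list Mg^2+ sits before Al^3+. Nothing else is reversed, so Mg^2+ should move one place to the right.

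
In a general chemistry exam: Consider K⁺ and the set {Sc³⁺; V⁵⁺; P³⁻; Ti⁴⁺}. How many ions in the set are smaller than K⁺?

3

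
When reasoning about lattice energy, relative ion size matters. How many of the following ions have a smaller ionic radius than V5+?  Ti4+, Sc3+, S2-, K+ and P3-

0

Isoelectronic series (18 e⁻ each). Size is set by nuclear charge: more protons means a smaller ion. V5+ (Z=23), Ti4+ (Z=22), Sc3+ (Z=21), K+ (Z=19), S2- (Z=16), P3- (Z=15).
Relative to V5+, the ions that are smaller are none. So 0 are smaller.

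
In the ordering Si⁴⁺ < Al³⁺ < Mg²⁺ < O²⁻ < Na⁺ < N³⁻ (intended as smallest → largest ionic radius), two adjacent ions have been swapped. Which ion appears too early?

O²⁻

Check each adjacent pair. O²⁻ and Na⁺ are reversed: Na⁺ and O²⁻ share 10 electrons; the higher nuclear charge on Na (Z=11) contracts it more, so Na⁺ < O²⁻. No other neighbouring pair contradicts the periodic trends, so O²⁻ is the ion listed too early.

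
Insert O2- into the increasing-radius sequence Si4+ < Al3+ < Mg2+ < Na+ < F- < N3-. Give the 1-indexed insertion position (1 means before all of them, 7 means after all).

6

All of these have 10 electrons (isoelectronic). With the same electron cloud, the ion with the most protons pulls it in tightest. Nuclear charges: Si4+ (Z=14), Al3+ (Z=13), Mg2+ (Z=12), Na+ (Z=11), F- (Z=9), O2- (Z=8), N3- (Z=7). Highest Z is smallest.
The complete sequence is Si4+ < Al3+ < Mg2+ < Na+ < F- < O2- < N3-. O2- sits at position 6.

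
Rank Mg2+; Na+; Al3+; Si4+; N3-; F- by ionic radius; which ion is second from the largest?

All of these have 10 electrons (isoelectronic). With the same electron cloud, the ion with the most protons pulls it in tightest. Nuclear charges: Si4+ (Z=14), Al3+ (Z=13), Mg2+ (Z=12), Na+ (Z=11), F- (Z=9), N3- (Z=7). Highest Z is smallest.
Full ascending order: Si4+ < Al3+ < Mg2+ < Na+ < F- < N3-. Counting from the largest, position 2 is F-.

F-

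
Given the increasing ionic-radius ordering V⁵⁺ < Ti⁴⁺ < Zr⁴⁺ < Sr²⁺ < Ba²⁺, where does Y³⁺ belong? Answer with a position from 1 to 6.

4

Work out protons and electrons: V⁵⁺: 18 e⁻, Z=23, Ti⁴⁺: 18 e⁻, Z=22, Zr⁴⁺: 36 e⁻, Z=40, Y³⁺: 36 e⁻, Z=39, Sr²⁺: 36 e⁻, Z=38, Ba²⁺: 54 e⁻, Z=56. V⁵⁺ < Ti⁴⁺ (isoelectronic, higher Z=23 is smaller); Ti⁴⁺ < Zr⁴⁺ (same group, period 4 vs 5); Zr⁴⁺ < Y³⁺ (both 36 e⁻, Z=40>39); Y³⁺ < Sr²⁺ (both 36 e⁻, Z=39>38); Sr²⁺ < Ba²⁺ (same group, period 5 vs 6).
Putting Y³⁺ in gives V⁵⁺ < Ti⁴⁺ < Zr⁴⁺ < Y³⁺ < Sr²⁺ < Ba²⁺; it lands at slot 4.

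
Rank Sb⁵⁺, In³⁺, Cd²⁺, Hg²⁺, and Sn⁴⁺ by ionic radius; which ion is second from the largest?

First list Z and electron count for each: Sb⁵⁺: 46 e⁻, Z=51, Sn⁴⁺: 46 e⁻, Z=50, In³⁺: 46 e⁻, Z=49, Cd²⁺: 46 e⁻, Z=48, Hg²⁺: 78 e⁻, Z=80. Sb⁵⁺ < Sn⁴⁺ (both 46 e⁻, Z=51>50); Sn⁴⁺ < In³⁺ (both 46 e⁻, Z=50>49); In³⁺ < Cd²⁺ (both 46 e⁻, Z=49>48); Cd²⁺ < Hg²⁺ (same group, 1 shell fewer).
Full ascending order: Sb⁵⁺ < Sn⁴⁺ < In³⁺ < Cd²⁺ < Hg²⁺. Counting from the largest, position 2 is Cd²⁺.

Cd²⁺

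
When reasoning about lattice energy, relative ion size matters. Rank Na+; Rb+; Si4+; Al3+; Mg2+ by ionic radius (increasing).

Si4+ < Al3+ < Mg2+ < Na+ < Rb+

Electron counts and nuclear charges: Si4+: 10 e⁻, Z=14, Al3+: 10 e⁻, Z=13, Mg2+: 10 e⁻, Z=12, Na+: 10 e⁻, Z=11, Rb+: 36 e⁻, Z=37. Si4+ < Al3+ (both 10 e⁻, Z=14>13); Al3+ < Mg2+ (both 10 e⁻, Z=13>12); Mg2+ < Na+ (both 10 e⁻, Z=12>11); Na+ < Rb+ (same group, 2 shells fewer).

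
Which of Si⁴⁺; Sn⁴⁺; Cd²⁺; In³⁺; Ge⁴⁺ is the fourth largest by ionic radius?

Ge⁴⁺

Tabulating Z and e⁻: Si⁴⁺ has 10 e⁻ (Z=14), Ge⁴⁺ has 28 e⁻ (Z=32), Sn⁴⁺ has 46 e⁻ (Z=50), In³⁺ has 46 e⁻ (Z=49), Cd²⁺ has 46 e⁻ (Z=48). Si⁴⁺ < Ge⁴⁺ (same group, period 3 vs 4); Ge⁴⁺ < Sn⁴⁺ (same group, 1 shell fewer); Sn⁴⁺ < In³⁺ (isoelectronic, higher Z=50 is smaller); In³⁺ < Cd²⁺ (isoelectronic, higher Z=49 is smaller).
So the order is Si⁴⁺ < Ge⁴⁺ < Sn⁴⁺ < In³⁺ < Cd²⁺; the 4th-largest ion is Ge⁴⁺.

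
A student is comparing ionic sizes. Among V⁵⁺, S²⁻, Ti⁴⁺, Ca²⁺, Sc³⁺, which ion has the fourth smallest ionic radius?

Ca²⁺

Isoelectronic series (18 e⁻ each). Size is set by nuclear charge: more protons means a smaller ion. V⁵⁺ (Z=23), Ti⁴⁺ (Z=22), Sc³⁺ (Z=21), Ca²⁺ (Z=20), S²⁻ (Z=16).
Ordering: V⁵⁺ < Ti⁴⁺ < Sc³⁺ < Ca²⁺ < S²⁻. The fourth smallest is Ca²⁺.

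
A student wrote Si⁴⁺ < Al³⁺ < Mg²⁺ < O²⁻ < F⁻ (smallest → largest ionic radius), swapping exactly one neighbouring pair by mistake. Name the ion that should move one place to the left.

Compare adjacent ions: they are isoelectronic (10 e⁻) and F has more protons than O (9 vs 8), making F⁻ smaller — yet in this increasing list O²⁻ sits before F⁻. Nothing else is reversed, so F⁻ should move one place to the left.

F⁻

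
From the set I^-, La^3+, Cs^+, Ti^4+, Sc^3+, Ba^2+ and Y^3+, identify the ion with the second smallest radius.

Electron counts and nuclear charges: Ti^4+ (Z=22, 18 e⁻), Sc^3+ (Z=21, 18 e⁻), Y^3+ (Z=39, 36 e⁻), La^3+ (Z=57, 54 e⁻), Ba^2+ (Z=56, 54 e⁻), Cs^+ (Z=55, 54 e⁻), I^- (Z=53, 54 e⁻). Ti^4+ < Sc^3+ (isoelectronic, higher Z=22 is smaller); Sc^3+ < Y^3+ (same group, period 4 vs 5); Y^3+ < La^3+ (same group, period 5 vs 6); La^3+ < Ba^2+ (both 54 e⁻, Z=57>56); Ba^2+ < Cs^+ (isoelectronic, higher Z=56 is smaller); Cs^+ < I^- (isoelectronic, higher Z=55 is smaller).
So the order is Ti^4+ < Sc^3+ < Y^3+ < La^3+ < Ba^2+ < Cs^+ < I^-; the 2nd-smallest ion is Sc^3+.

Sc^3+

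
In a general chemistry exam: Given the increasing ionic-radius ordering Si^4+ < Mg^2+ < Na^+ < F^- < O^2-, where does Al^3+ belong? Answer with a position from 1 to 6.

These species are isoelectronic with 10 electrons. The only difference is the number of protons: Si^4+ (Z=14), Al^3+ (Z=13), Mg^2+ (Z=12), Na^+ (Z=11), F^- (Z=9), O^2- (Z=8). The strongest nuclear pull (Si^4+) gives the smallest ion.
Putting Al^3+ in gives Si^4+ < Al^3+ < Mg^2+ < Na^+ < F^- < O^2-; it lands at slot 2.

2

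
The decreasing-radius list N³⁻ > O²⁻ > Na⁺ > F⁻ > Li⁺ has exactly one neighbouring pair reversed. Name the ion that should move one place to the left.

F⁻

Check each adjacent pair. Na⁺ and F⁻ are reversed: they are isoelectronic (10 e⁻) and Na has more protons than F (11 vs 9), making Na⁺ smaller. No other neighbouring pair contradicts the periodic trends, so F⁻ is the ion listed too late.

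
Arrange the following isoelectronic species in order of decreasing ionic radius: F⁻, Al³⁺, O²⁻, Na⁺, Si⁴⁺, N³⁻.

N³⁻ > O²⁻ > F⁻ > Na⁺ > Al³⁺ > Si⁴⁺

All of these have 10 electrons (isoelectronic). With the same electron cloud, the ion with the most protons pulls it in tightest. Nuclear charges: Si⁴⁺ (Z=14), Al³⁺ (Z=13), Na⁺ (Z=11), F⁻ (Z=9), O²⁻ (Z=8), N³⁻ (Z=7). Highest Z is smallest.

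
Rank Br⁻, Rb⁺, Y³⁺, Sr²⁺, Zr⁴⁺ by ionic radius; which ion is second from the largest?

Rb⁺

These species are isoelectronic with 36 electrons. The only difference is the number of protons: Zr⁴⁺ (Z=40), Y³⁺ (Z=39), Sr²⁺ (Z=38), Rb⁺ (Z=37), Br⁻ (Z=35). The strongest nuclear pull (Zr⁴⁺) gives the smallest ion.
Ordering: Zr⁴⁺ < Y³⁺ < Sr²⁺ < Rb⁺ < Br⁻. The second largest is Rb⁺.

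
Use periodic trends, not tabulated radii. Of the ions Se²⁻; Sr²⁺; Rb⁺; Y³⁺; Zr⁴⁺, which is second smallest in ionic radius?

Y³⁺

Each ion has 36 electrons. The ranking follows nuclear charge in reverse — greater Z gives a smaller radius. Zr⁴⁺ (Z=40), Y³⁺ (Z=39), Sr²⁺ (Z=38), Rb⁺ (Z=37), Se²⁻ (Z=34).
Ordering: Zr⁴⁺ < Y³⁺ < Sr²⁺ < Rb⁺ < Se²⁻. The second smallest is Y³⁺.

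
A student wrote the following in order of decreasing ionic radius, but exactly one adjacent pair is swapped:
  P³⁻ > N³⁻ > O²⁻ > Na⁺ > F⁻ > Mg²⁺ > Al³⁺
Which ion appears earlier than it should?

Scanning neighbour by neighbour, only Na⁺/F⁻ violates a trend: they are isoelectronic (10 e⁻) and Na has more protons than F (11 vs 9), making Na⁺ smaller. That makes Na⁺ the one sitting a position early relative to where it belongs.

Na⁺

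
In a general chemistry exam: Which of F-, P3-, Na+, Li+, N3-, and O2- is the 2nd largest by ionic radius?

Electron counts and nuclear charges: Li+ (Z=3, 2 e⁻), Na+ (Z=11, 10 e⁻), F- (Z=9, 10 e⁻), O2- (Z=8, 10 e⁻), N3- (Z=7, 10 e⁻), P3- (Z=15, 18 e⁻). Li+ < Na+ (same group, 1 shell fewer); Na+ < F- (both 10 e⁻, Z=11>9); F- < O2- (both 10 e⁻, Z=9>8); O2- < N3- (isoelectronic, higher Z=8 is smaller); N3- < P3- (same group, 1 shell fewer).
Ordering: Li+ < Na+ < F- < O2- < N3- < P3-. The 2nd largest is N3-.

N3-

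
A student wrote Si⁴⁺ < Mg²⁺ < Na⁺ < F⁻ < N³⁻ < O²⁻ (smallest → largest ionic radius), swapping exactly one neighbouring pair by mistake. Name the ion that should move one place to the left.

O²⁻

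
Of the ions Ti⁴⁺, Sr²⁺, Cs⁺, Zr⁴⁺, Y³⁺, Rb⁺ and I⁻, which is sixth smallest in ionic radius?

First list Z and electron count for each: Ti⁴⁺ (Z=22, 18 e⁻), Zr⁴⁺ (Z=40, 36 e⁻), Y³⁺ (Z=39, 36 e⁻), Sr²⁺ (Z=38, 36 e⁻), Rb⁺ (Z=37, 36 e⁻), Cs⁺ (Z=55, 54 e⁻), I⁻ (Z=53, 54 e⁻). Ti⁴⁺ < Zr⁴⁺ (same group, period 4 vs 5); Zr⁴⁺ < Y³⁺ (isoelectronic, higher Z=40 is smaller); Y³⁺ < Sr²⁺ (both 36 e⁻, Z=39>38); Sr²⁺ < Rb⁺ (isoelectronic, higher Z=38 is smaller); Rb⁺ < Cs⁺ (same group, period 5 vs 6); Cs⁺ < I⁻ (both 54 e⁻, Z=55>53).
Ordering: Ti⁴⁺ < Zr⁴⁺ < Y³⁺ < Sr²⁺ < Rb⁺ < Cs⁺ < I⁻. The sixth smallest is Cs⁺.

Cs⁺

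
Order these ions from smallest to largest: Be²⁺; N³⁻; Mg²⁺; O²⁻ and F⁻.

Be²⁺ < Mg²⁺ < F⁻ < O²⁻ < N³⁻

Electron counts and nuclear charges: Be²⁺ (Z=4, 2 e⁻), Mg²⁺ (Z=12, 10 e⁻), F⁻ (Z=9, 10 e⁻), O²⁻ (Z=8, 10 e⁻), N³⁻ (Z=7, 10 e⁻). Be²⁺ < Mg²⁺ (same group, period 2 vs 3); Mg²⁺ < F⁻ (isoelectronic, higher Z=12 is smaller); F⁻ < O²⁻ (isoelectronic, higher Z=9 is smaller); O²⁻ < N³⁻ (both 10 e⁻, Z=8>7).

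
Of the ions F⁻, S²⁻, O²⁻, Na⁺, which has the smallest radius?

Na⁺ has 10 e⁻ (Z=11), F⁻ has 10 e⁻ (Z=9), O²⁻ has 10 e⁻ (Z=8), S²⁻ has 18 e⁻ (Z=16). Na⁺ < F⁻ (isoelectronic, higher Z=11 is smaller); F⁻ < O²⁻ (both 10 e⁻, Z=9>8); O²⁻ < S²⁻ (same group, 1 shell fewer).

Na⁺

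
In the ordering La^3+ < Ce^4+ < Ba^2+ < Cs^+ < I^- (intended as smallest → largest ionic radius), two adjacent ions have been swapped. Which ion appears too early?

La^3+

Compare adjacent ions: Ce^4+ and La^3+ share 54 electrons; the higher nuclear charge on Ce (Z=58) contracts it more, so Ce^4+ < La^3+ — yet in this increasing list La^3+ sits before Ce^4+. Nothing else is reversed, so La^3+ should move one place to the right.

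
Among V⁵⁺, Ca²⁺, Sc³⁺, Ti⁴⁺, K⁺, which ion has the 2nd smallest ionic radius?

Each ion has 18 electrons. The ranking follows nuclear charge in reverse — greater Z gives a smaller radius. V⁵⁺ (Z=23), Ti⁴⁺ (Z=22), Sc³⁺ (Z=21), Ca²⁺ (Z=20), K⁺ (Z=19).
So the order is V⁵⁺ < Ti⁴⁺ < Sc³⁺ < Ca²⁺ < K⁺; the 2nd-smallest ion is Ti⁴⁺.

Ti⁴⁺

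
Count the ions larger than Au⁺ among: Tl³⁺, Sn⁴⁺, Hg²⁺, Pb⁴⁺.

0

Tabulating Z and e⁻: Sn⁴⁺ has 46 e⁻ (Z=50), Pb⁴⁺ has 78 e⁻ (Z=82), Tl³⁺ has 78 e⁻ (Z=81), Hg²⁺ has 78 e⁻ (Z=80), Au⁺ has 78 e⁻ (Z=79). Sn⁴⁺ < Pb⁴⁺ (same group, period 5 vs 6); Pb⁴⁺ < Tl³⁺ (both 78 e⁻, Z=82>81); Tl³⁺ < Hg²⁺ (isoelectronic, higher Z=81 is smaller); Hg²⁺ < Au⁺ (both 78 e⁻, Z=80>79).
Overall: Sn⁴⁺ < Pb⁴⁺ < Tl³⁺ < Hg²⁺ < Au⁺. Au⁺ has 4 below it and 0 above. Count: 0.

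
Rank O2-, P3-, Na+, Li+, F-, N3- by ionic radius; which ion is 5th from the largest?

Na+

Li+ (Z=3, 2 e⁻), Na+ (Z=11, 10 e⁻), F- (Z=9, 10 e⁻), O2- (Z=8, 10 e⁻), N3- (Z=7, 10 e⁻), P3- (Z=15, 18 e⁻). Li+ < Na+ (same group, 1 shell fewer); Na+ < F- (both 10 e⁻, Z=11>9); F- < O2- (both 10 e⁻, Z=9>8); O2- < N3- (both 10 e⁻, Z=8>7); N3- < P3- (same group, 1 shell fewer).
Ordering: Li+ < Na+ < F- < O2- < N3- < P3-. The 5th largest is Na+.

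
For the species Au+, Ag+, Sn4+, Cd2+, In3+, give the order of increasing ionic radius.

Sn4+ < In3+ < Cd2+ < Ag+ < Au+

First list Z and electron count for each: Sn4+ has 46 e⁻ (Z=50), In3+ has 46 e⁻ (Z=49), Cd2+ has 46 e⁻ (Z=48), Ag+ has 46 e⁻ (Z=47), Au+ has 78 e⁻ (Z=79). Sn4+ < In3+ (isoelectronic, higher Z=50 is smaller); In3+ < Cd2+ (isoelectronic, higher Z=49 is smaller); Cd2+ < Ag+ (both 46 e⁻, Z=48>47); Ag+ < Au+ (same group, 1 shell fewer).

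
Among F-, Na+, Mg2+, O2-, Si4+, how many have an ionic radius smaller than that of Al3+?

These species are isoelectronic with 10 electrons. The only difference is the number of protons: Si4+ (Z=14), Al3+ (Z=13), Mg2+ (Z=12), Na+ (Z=11), F- (Z=9), O2- (Z=8). The strongest nuclear pull (Si4+) gives the smallest ion.
Ordering all of them (including Al3+) by radius gives Si4+ < Al3+ < Mg2+ < Na+ < F- < O2-. Count: 1.

1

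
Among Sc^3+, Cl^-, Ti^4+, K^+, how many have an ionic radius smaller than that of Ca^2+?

Each ion has 18 electrons. The ranking follows nuclear charge in reverse — greater Z gives a smaller radius. Ti^4+ (Z=22), Sc^3+ (Z=21), Ca^2+ (Z=20), K^+ (Z=19), Cl^- (Z=17).
Ordering all of them (including Ca^2+) by radius gives Ti^4+ < Sc^3+ < Ca^2+ < K^+ < Cl^-. That's 2.

2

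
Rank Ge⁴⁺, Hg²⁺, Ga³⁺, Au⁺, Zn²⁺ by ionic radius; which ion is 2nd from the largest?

Electron counts and nuclear charges: Ge⁴⁺ has 28 e⁻ (Z=32), Ga³⁺ has 28 e⁻ (Z=31), Zn²⁺ has 28 e⁻ (Z=30), Hg²⁺ has 78 e⁻ (Z=80), Au⁺ has 78 e⁻ (Z=79). Ge⁴⁺ < Ga³⁺ (both 28 e⁻, Z=32>31); Ga³⁺ < Zn²⁺ (isoelectronic, higher Z=31 is smaller); Zn²⁺ < Hg²⁺ (same group, 2 shells fewer); Hg²⁺ < Au⁺ (both 78 e⁻, Z=80>79).
Full ascending order: Ge⁴⁺ < Ga³⁺ < Zn²⁺ < Hg²⁺ < Au⁺. Counting from the largest, position 2 is Hg²⁺.

Hg²⁺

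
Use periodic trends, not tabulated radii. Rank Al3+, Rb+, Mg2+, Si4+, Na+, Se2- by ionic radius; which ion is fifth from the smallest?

Rb+

Work out protons and electrons: Si4+: 10 e⁻, Z=14, Al3+: 10 e⁻, Z=13, Mg2+: 10 e⁻, Z=12, Na+: 10 e⁻, Z=11, Rb+: 36 e⁻, Z=37, Se2-: 36 e⁻, Z=34. Si4+ < Al3+ (isoelectronic, higher Z=14 is smaller); Al3+ < Mg2+ (isoelectronic, higher Z=13 is smaller); Mg2+ < Na+ (both 10 e⁻, Z=12>11); Na+ < Rb+ (same group, 2 shells fewer); Rb+ < Se2- (isoelectronic, higher Z=37 is smaller).
Full ascending order: Si4+ < Al3+ < Mg2+ < Na+ < Rb+ < Se2-. Counting from the smallest, position 5 is Rb+.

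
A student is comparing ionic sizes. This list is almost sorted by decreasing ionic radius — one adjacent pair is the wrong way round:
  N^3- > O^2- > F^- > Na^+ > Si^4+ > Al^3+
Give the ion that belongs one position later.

Si^4+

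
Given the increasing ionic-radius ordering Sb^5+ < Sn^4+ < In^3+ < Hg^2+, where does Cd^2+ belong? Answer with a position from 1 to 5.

Work out protons and electrons: Sb^5+ has 46 e⁻ (Z=51), Sn^4+ has 46 e⁻ (Z=50), In^3+ has 46 e⁻ (Z=49), Cd^2+ has 46 e⁻ (Z=48), Hg^2+ has 78 e⁻ (Z=80). Sb^5+ < Sn^4+ (isoelectronic, higher Z=51 is smaller); Sn^4+ < In^3+ (both 46 e⁻, Z=50>49); In^3+ < Cd^2+ (isoelectronic, higher Z=49 is smaller); Cd^2+ < Hg^2+ (same group, 1 shell fewer).
Merged order: Sb^5+ < Sn^4+ < In^3+ < Cd^2+ < Hg^2+ — Cd^2+ is number 4.

4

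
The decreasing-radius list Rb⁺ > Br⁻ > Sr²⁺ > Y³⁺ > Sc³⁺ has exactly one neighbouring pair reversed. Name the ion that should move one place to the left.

Check each adjacent pair. Rb⁺ and Br⁻ are reversed: both have 36 electrons but Z(Rb)=37 > Z(Br)=35, so Rb⁺ should be the smaller of the two. No other neighbouring pair contradicts the periodic trends, so Br⁻ is the ion listed too late.

Br⁻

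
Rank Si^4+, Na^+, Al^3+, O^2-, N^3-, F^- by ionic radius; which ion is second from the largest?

These species are isoelectronic with 10 electrons. The only difference is the number of protons: Si^4+ (Z=14), Al^3+ (Z=13), Na^+ (Z=11), F^- (Z=9), O^2- (Z=8), N^3- (Z=7). The strongest nuclear pull (Si^4+) gives the smallest ion.
Ordering: Si^4+ < Al^3+ < Na^+ < F^- < O^2- < N^3-. The second largest is O^2-.

O^2-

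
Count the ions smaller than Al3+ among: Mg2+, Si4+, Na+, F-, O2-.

These species are isoelectronic with 10 electrons. The only difference is the number of protons: Si4+ (Z=14), Al3+ (Z=13), Mg2+ (Z=12), Na+ (Z=11), F- (Z=9), O2- (Z=8). The strongest nuclear pull (Si4+) gives the smallest ion.
Placing each against Al3+: smaller — Si4+; larger — Mg2+, Na+, F-, O2-. That's 1.

1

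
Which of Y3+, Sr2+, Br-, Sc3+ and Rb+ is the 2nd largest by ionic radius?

Electron counts and nuclear charges: Sc3+ has 18 e⁻ (Z=21), Y3+ has 36 e⁻ (Z=39), Sr2+ has 36 e⁻ (Z=38), Rb+ has 36 e⁻ (Z=37), Br- has 36 e⁻ (Z=35). Sc3+ < Y3+ (same group, 1 shell fewer); Y3+ < Sr2+ (isoelectronic, higher Z=39 is smaller); Sr2+ < Rb+ (both 36 e⁻, Z=38>37); Rb+ < Br- (both 36 e⁻, Z=37>35).
So the order is Sc3+ < Y3+ < Sr2+ < Rb+ < Br-; the 2nd-largest ion is Rb+.

Rb+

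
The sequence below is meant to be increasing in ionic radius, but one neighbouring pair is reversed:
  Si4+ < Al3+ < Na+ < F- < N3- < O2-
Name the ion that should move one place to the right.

Compare adjacent ions: O2- and N3- share 10 electrons; the higher nuclear charge on O (Z=8) contracts it more, so O2- < N3- — yet in this increasing list N3- sits before O2-. Nothing else is reversed, so N3- should move one place to the right.

N3-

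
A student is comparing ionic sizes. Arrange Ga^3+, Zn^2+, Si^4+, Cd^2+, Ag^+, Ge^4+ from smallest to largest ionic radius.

Si^4+ < Ge^4+ < Ga^3+ < Zn^2+ < Cd^2+ < Ag^+

First list Z and electron count for each: Si^4+ (Z=14, 10 e⁻), Ge^4+ (Z=32, 28 e⁻), Ga^3+ (Z=31, 28 e⁻), Zn^2+ (Z=30, 28 e⁻), Cd^2+ (Z=48, 46 e⁻), Ag^+ (Z=47, 46 e⁻). Si^4+ < Ge^4+ (same group, period 3 vs 4); Ge^4+ < Ga^3+ (both 28 e⁻, Z=32>31); Ga^3+ < Zn^2+ (isoelectronic, higher Z=31 is smaller); Zn^2+ < Cd^2+ (same group, period 4 vs 5); Cd^2+ < Ag^+ (isoelectronic, higher Z=48 is smaller).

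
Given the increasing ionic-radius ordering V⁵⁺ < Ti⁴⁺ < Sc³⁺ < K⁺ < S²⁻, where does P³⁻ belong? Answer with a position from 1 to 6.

6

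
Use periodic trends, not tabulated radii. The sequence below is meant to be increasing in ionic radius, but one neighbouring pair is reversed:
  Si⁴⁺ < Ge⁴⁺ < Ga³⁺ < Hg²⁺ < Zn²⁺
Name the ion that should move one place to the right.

Compare adjacent ions: both in group 12 with the same charge; Zn²⁺ (period 4) has the smaller radius — yet in this increasing list Hg²⁺ sits before Zn²⁺. Nothing else is reversed, so Hg²⁺ should move one place to the right.

Hg²⁺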